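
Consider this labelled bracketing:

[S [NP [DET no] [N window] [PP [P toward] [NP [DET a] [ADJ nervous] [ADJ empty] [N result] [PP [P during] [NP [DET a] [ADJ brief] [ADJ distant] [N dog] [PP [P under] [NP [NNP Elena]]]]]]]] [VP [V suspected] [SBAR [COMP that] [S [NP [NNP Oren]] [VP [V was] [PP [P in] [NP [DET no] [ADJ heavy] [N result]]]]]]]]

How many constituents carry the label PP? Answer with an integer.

4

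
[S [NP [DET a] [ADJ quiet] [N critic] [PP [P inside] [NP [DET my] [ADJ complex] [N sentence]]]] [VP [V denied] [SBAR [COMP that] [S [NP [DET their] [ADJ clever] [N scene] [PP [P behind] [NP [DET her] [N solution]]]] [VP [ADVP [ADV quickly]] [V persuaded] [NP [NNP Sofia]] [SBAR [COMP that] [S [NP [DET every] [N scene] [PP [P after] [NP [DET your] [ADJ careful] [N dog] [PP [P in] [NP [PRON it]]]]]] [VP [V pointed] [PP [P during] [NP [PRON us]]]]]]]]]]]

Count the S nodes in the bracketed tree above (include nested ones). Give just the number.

3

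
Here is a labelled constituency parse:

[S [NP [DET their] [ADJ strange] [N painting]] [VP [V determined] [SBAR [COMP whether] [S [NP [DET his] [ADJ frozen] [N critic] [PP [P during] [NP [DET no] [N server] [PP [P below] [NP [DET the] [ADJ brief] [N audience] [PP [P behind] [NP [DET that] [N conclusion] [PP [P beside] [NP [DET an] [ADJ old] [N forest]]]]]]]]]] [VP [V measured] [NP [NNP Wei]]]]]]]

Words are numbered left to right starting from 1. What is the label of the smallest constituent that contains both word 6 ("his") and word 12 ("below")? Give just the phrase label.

NP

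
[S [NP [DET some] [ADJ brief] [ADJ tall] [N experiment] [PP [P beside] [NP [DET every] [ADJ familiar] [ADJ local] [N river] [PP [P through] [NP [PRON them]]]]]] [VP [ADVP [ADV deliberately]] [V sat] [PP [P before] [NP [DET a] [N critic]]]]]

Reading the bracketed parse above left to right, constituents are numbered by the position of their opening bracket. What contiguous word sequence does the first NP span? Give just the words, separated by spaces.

Opening `[NP` markers occur at word positions 1, 6, 11, 15; the first of these opens the constituent [NP some brief tall experiment beside every familiar local river through them].

some brief tall experiment beside every familiar local river through them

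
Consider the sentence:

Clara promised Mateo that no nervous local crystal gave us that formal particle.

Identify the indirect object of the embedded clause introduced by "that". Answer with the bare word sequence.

us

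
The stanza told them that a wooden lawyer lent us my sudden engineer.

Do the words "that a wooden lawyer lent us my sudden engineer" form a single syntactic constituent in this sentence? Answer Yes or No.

Yes

These words form the whole subordinate clause headed by "that", so yes — one constituent.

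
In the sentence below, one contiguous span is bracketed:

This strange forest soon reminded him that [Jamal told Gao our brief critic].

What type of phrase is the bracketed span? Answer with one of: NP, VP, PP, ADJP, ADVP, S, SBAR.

S

The span is built around the head "told" — a clause (S).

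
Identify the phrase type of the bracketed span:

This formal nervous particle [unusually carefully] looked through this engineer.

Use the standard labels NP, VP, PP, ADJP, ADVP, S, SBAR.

"carefully" is the head of the bracketed span, so the span is an adverb phrase: ADVP.

ADVP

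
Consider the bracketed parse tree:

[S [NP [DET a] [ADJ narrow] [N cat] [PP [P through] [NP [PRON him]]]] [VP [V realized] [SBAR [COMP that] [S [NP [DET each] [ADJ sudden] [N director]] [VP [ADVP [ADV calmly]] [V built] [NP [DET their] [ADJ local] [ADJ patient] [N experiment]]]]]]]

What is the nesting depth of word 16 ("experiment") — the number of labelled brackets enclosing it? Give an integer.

Path from the root down to the word: S → VP → SBAR → S → VP → NP → N. That is 7 enclosing brackets.

7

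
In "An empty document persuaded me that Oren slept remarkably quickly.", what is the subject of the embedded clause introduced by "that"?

Oren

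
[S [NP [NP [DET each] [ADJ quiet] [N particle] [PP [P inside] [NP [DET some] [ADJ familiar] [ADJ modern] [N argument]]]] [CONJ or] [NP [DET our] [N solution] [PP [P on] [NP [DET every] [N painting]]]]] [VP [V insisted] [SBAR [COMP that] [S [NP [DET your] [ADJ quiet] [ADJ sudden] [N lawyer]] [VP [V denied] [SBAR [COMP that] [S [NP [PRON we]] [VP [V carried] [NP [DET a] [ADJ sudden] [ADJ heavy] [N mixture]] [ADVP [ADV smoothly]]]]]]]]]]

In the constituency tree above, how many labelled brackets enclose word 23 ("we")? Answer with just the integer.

The word sits inside PRON, which is inside NP, inside S, inside SBAR, inside VP, inside S, inside SBAR, inside VP, inside S — 9 brackets in all.

9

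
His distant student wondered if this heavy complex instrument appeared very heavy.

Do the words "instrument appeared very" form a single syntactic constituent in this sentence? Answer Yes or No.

No

The smallest constituent containing the whole sequence is the clause [S this heavy complex instrument appeared very heavy], but the sequence is only part of it — it straddles the boundary between noun phrase "this heavy complex instrument" and verb phrase "appeared very heavy".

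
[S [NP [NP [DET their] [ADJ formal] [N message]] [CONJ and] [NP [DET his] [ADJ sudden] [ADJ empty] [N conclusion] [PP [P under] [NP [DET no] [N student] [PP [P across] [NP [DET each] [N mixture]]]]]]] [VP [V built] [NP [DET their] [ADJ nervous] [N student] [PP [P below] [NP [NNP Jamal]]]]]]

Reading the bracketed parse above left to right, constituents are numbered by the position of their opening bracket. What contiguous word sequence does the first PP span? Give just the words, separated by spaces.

under no student across each mixture

Opening `[PP` markers occur at word positions 9, 12, 19; the first of these opens the constituent [PP under no student across each mixture].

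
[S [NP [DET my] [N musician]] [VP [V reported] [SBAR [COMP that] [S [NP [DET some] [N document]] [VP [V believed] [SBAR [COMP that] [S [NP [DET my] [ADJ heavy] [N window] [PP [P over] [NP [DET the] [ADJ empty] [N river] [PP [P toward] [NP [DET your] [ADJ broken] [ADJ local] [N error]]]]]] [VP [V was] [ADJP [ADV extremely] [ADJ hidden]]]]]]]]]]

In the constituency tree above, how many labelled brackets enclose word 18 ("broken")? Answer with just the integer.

13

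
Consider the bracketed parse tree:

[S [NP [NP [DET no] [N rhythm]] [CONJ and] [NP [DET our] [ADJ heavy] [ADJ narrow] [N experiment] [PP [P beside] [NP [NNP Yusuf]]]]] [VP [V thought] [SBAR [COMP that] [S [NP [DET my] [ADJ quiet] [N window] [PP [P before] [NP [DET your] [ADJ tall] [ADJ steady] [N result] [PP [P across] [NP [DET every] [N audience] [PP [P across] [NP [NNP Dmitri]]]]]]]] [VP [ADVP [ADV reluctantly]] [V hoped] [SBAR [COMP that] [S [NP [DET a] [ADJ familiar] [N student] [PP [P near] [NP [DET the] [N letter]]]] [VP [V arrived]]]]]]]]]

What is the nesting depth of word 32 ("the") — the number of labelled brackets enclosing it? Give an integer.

Path from the root down to the word: S → VP → SBAR → S → VP → SBAR → S → NP → PP → NP → DET. That is 11 enclosing brackets.

11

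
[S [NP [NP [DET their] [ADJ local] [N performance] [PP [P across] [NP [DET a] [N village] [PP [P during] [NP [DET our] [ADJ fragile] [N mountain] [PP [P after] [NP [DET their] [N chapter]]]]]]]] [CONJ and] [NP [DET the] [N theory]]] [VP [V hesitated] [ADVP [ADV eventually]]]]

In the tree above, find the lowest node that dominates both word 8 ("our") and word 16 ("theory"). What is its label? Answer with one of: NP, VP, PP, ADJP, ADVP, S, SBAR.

Both words fall inside [NP their local performance across a village during our fragile mountain after their chapter and the theory] (words 1–16), and no smaller constituent contains them both. Label: NP.

NP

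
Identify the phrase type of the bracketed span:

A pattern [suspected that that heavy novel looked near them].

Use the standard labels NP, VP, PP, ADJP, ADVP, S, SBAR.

The span is built around the verb "suspected" — a verb phrase (VP).

VP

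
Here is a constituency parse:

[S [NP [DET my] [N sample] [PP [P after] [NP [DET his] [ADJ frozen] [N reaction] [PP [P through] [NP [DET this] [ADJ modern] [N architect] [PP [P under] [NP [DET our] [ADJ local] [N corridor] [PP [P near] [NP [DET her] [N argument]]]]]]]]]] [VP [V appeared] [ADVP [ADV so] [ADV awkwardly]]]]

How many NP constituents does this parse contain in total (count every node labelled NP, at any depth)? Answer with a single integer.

5

Listing each NP by its span: [NP my sample after his frozen reaction through this modern architect under our local corridor near her argument]; [NP his frozen reaction through this modern architect under our local corridor near her argument]; [NP this modern architect under our local corridor near her argument]; [NP our local corridor near her argument]; [NP her argument] — that makes 5.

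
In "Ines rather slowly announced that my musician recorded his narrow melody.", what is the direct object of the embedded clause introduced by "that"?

his narrow melody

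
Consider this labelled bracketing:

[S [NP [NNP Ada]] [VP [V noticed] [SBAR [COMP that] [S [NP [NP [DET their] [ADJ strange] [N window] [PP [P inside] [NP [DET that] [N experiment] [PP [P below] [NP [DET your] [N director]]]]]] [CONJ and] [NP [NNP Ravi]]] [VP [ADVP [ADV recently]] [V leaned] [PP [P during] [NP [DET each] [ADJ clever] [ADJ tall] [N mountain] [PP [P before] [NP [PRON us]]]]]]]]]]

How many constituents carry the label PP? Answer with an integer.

The PP constituents are: [PP inside that experiment below your director]; [PP below your director]; [PP during each clever tall mountain before us]; [PP before us]. Total: 4.

4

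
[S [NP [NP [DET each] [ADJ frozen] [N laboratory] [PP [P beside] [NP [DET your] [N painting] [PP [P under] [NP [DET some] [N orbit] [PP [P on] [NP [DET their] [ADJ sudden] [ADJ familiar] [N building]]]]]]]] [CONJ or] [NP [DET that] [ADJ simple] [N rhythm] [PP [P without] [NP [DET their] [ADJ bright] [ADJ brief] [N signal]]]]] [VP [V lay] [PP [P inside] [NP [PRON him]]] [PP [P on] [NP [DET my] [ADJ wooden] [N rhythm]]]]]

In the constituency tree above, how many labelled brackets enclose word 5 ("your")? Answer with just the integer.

The word sits inside DET, which is inside NP, inside PP, inside NP, inside NP, inside S — 6 brackets in all.

6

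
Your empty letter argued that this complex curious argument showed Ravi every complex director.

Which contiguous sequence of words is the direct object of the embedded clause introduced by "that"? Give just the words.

The verb of the embedded clause introduced by "that" is "showed"; its direct object is the NP "every complex director".

every complex director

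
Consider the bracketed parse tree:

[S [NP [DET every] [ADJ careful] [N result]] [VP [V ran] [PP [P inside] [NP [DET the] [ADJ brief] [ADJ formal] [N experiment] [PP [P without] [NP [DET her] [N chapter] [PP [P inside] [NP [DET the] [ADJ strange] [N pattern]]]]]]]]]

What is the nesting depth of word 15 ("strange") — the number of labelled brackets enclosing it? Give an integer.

Counting open brackets not yet closed at "strange": [S [VP [PP [NP [PP [NP [PP [NP [ADJ = 9.

9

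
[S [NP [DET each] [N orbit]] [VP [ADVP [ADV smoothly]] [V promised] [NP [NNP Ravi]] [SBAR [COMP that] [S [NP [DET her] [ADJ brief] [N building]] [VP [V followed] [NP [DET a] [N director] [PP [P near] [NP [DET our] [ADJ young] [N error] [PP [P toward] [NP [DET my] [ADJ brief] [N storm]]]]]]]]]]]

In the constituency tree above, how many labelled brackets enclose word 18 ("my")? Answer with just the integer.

11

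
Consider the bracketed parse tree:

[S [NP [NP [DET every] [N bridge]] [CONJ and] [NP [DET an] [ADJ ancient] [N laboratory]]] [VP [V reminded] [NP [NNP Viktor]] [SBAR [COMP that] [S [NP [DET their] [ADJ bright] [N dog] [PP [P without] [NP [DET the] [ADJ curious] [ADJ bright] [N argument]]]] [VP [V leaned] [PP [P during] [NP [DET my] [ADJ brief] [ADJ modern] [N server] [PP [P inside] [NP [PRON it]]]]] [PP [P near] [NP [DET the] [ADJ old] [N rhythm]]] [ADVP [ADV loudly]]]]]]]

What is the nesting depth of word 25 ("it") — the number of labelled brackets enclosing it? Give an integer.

10

Path from the root down to the word: S → VP → SBAR → S → VP → PP → NP → PP → NP → PRON. That is 10 enclosing brackets.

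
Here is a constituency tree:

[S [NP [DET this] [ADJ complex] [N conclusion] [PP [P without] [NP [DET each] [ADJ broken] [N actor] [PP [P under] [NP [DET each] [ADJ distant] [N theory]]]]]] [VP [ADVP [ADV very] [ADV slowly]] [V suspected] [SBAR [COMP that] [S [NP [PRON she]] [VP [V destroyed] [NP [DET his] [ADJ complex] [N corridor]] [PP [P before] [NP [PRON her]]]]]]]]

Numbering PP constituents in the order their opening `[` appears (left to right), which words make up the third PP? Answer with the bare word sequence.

before her

In left-to-right order the PP constituents are "without each broken actor under each distant theory"; "under each distant theory"; "before her". Number 3 is "before her".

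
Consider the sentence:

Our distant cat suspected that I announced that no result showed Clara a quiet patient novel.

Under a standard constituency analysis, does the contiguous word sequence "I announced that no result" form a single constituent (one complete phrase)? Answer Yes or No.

No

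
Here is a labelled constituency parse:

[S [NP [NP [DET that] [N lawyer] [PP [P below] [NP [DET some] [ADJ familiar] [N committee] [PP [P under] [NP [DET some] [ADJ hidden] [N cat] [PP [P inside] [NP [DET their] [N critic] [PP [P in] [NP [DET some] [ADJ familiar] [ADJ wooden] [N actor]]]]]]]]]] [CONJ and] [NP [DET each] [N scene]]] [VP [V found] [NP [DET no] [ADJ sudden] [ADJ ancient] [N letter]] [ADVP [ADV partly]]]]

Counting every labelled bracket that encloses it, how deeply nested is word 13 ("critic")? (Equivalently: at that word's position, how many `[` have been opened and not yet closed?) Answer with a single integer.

10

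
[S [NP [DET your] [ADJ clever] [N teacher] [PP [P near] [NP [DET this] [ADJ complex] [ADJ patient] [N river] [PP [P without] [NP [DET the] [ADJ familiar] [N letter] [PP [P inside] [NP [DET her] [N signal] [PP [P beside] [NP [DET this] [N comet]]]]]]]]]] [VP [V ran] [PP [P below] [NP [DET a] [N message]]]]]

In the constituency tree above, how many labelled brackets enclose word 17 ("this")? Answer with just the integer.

Counting open brackets not yet closed at "this": [S [NP [PP [NP [PP [NP [PP [NP [PP [NP [DET = 11.

11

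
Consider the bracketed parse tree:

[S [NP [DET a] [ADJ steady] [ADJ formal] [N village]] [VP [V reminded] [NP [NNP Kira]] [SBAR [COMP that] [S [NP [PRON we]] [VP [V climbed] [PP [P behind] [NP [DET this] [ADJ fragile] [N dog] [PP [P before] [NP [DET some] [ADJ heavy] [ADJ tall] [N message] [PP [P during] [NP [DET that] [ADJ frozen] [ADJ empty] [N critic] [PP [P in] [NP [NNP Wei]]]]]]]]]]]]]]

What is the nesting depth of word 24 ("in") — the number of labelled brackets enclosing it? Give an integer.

13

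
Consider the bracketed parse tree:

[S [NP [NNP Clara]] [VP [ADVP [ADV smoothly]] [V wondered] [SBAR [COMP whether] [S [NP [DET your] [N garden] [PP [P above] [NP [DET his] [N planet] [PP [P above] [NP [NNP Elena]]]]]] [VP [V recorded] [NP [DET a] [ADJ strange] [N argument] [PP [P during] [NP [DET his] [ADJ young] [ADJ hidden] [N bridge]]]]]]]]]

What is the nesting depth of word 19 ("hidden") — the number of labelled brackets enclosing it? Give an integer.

9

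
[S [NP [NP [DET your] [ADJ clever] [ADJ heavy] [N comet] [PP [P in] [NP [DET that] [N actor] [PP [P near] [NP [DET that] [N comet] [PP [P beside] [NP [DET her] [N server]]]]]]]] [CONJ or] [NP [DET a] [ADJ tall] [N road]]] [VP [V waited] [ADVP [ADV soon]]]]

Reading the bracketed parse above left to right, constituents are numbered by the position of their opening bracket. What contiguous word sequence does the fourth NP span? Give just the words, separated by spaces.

that comet beside her server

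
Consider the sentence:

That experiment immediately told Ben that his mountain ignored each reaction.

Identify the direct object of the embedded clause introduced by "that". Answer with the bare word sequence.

each reaction

Within the embedded clause introduced by "that", the direct object of "ignored" is "each reaction".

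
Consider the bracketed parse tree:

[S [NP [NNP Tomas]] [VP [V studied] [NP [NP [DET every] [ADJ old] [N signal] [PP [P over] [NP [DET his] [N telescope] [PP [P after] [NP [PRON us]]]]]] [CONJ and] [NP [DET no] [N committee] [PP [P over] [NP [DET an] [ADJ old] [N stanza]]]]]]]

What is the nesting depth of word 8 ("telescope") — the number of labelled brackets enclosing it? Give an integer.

7

The word sits inside N, which is inside NP, inside PP, inside NP, inside NP, inside VP, inside S — 7 brackets in all.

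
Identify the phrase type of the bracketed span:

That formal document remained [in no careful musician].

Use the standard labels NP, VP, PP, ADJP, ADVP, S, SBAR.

The span is built around the preposition "in" — a prepositional phrase (PP).

PP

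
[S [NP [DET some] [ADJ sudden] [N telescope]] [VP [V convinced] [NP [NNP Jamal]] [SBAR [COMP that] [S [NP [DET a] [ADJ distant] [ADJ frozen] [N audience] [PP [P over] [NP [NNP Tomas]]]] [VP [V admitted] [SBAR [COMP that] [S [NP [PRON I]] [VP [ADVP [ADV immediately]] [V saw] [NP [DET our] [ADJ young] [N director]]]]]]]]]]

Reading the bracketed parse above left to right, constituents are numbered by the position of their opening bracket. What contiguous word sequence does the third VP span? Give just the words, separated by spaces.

immediately saw our young director

Opening `[VP` markers occur at word positions 4, 13, 16; the third of these opens the constituent [VP immediately saw our young director].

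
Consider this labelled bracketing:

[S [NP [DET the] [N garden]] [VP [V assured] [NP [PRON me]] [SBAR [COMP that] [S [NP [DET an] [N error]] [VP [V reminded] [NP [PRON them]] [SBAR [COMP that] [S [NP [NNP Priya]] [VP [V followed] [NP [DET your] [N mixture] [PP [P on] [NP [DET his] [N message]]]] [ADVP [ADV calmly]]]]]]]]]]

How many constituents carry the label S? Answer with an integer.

The S constituents are: [S the garden assured me that an error reminded them that Priya followed your mixture on his message calmly]; [S an error reminded them that Priya followed your mixture on his message calmly]; [S Priya followed your mixture on his message calmly]. Total: 3.

3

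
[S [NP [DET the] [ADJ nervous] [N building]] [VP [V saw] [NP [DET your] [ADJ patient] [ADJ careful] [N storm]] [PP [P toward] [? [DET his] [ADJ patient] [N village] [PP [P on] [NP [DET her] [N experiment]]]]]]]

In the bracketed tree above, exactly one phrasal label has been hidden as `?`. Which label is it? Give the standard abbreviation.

Looking at what the `?` directly dominates — DET 'his', ADJ 'patient', N 'village', PP — this is a noun phrase (NP).

NP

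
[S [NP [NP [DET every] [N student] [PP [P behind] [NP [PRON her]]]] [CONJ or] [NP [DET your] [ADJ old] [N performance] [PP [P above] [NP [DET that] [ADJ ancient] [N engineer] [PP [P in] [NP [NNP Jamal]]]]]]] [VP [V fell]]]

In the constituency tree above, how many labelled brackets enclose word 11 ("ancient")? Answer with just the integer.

6

Counting open brackets not yet closed at "ancient": [S [NP [NP [PP [NP [ADJ = 6.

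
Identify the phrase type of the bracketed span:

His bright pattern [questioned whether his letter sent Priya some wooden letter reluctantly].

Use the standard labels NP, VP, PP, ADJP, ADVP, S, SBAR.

VP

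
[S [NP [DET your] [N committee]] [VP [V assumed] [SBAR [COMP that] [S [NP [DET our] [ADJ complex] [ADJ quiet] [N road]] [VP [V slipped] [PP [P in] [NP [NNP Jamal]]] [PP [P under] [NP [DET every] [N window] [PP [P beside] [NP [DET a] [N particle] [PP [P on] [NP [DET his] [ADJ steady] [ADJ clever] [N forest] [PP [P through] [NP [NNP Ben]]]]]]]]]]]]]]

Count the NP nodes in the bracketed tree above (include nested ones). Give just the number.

7

Scanning left to right, an opening `[NP` appears at word positions 1, 5, 11, 13, 16, 19, 24 — 7 in total.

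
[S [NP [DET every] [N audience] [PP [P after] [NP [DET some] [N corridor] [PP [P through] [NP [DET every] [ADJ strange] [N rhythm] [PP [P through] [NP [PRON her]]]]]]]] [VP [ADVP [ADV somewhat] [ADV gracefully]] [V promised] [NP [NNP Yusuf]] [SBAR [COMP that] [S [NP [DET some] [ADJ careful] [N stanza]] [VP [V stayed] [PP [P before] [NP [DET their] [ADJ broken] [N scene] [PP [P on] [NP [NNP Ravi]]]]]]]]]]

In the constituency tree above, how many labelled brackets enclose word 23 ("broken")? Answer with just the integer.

8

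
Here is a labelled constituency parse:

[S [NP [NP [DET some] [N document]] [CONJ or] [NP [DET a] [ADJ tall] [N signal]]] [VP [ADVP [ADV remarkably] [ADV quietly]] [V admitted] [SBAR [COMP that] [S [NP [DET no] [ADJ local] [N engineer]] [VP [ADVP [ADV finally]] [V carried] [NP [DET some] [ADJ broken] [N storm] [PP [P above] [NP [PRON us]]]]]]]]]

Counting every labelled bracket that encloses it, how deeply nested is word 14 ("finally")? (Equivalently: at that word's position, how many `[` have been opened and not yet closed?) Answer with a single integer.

The word sits inside ADV, which is inside ADVP, inside VP, inside S, inside SBAR, inside VP, inside S — 7 brackets in all.

7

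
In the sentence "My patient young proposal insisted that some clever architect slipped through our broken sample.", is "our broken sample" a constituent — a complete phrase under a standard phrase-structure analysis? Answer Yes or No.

Yes

The sequence corresponds to a single NP node — the noun phrase "our broken sample".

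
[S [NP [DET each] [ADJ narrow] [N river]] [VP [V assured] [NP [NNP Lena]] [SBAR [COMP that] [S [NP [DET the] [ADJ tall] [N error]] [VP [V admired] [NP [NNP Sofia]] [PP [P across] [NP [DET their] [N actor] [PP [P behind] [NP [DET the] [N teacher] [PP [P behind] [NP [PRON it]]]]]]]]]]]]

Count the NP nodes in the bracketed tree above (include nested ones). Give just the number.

7

Listing each NP by its span: [NP each narrow river]; [NP Lena]; [NP the tall error]; [NP Sofia]; [NP their actor behind the teacher behind it]; [NP the teacher behind it] … — that makes 7.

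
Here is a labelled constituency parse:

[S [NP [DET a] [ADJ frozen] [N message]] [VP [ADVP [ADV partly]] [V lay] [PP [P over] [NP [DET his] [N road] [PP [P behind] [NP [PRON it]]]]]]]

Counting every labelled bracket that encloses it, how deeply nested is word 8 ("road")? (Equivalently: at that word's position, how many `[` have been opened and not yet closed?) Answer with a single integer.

5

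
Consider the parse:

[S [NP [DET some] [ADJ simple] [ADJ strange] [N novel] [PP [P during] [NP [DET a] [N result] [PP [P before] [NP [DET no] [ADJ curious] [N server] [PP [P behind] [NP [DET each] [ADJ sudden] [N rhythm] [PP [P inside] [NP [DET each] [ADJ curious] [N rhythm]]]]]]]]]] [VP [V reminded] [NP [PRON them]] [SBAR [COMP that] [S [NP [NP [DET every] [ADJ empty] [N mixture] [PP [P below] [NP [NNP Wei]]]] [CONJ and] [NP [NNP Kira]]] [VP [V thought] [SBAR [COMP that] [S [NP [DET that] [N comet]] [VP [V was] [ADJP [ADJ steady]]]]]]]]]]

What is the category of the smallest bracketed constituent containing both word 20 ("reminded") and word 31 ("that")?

Word 20 lies under S → VP → V; word 31 lies under S → VP → SBAR → S → VP → SBAR → COMP. The lowest shared node is the VP.

VP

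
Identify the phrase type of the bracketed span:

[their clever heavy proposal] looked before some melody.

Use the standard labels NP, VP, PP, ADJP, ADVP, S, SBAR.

"proposal" is the head of the bracketed span, so the span is a noun phrase: NP.

NP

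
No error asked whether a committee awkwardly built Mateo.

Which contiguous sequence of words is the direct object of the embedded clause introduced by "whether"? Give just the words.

Mateo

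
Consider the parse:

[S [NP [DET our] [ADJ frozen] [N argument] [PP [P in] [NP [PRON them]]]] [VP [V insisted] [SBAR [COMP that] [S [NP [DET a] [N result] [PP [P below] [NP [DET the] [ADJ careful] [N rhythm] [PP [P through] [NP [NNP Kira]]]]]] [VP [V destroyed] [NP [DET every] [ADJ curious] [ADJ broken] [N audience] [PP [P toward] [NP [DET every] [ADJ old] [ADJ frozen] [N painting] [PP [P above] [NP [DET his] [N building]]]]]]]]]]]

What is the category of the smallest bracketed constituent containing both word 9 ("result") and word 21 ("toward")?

S

The smallest bracket enclosing both words is [S a result below the careful rhythm through Kira destroyed every curious broken audience toward every old frozen painting above his building], so the label is S.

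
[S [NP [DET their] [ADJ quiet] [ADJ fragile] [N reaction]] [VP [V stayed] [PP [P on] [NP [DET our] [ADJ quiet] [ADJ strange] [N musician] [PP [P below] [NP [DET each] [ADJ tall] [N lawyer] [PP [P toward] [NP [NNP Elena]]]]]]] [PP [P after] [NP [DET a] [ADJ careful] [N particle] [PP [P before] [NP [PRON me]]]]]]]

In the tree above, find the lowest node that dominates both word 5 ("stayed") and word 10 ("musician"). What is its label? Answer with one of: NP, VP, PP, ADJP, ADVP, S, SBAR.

VP

Both words fall inside [VP stayed on our quiet strange musician below each tall lawyer toward Elena after a careful particle before me] (words 5–22), and no smaller constituent contains them both. Label: VP.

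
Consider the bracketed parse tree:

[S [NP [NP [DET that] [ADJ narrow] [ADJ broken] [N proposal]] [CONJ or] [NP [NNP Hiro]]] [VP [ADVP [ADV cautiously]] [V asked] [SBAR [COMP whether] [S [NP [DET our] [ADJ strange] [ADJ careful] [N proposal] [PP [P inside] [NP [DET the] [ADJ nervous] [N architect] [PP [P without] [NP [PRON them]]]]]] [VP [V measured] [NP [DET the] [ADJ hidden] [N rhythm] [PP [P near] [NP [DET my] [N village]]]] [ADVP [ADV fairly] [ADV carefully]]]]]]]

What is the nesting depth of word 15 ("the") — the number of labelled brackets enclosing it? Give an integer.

8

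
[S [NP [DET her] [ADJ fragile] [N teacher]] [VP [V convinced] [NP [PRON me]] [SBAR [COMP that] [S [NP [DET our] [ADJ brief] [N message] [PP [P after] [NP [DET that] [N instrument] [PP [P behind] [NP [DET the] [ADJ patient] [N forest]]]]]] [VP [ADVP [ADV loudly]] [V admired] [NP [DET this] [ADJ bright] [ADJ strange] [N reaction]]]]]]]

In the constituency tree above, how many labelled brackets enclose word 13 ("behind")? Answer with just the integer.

9

Counting open brackets not yet closed at "behind": [S [VP [SBAR [S [NP [PP [NP [PP [P = 9.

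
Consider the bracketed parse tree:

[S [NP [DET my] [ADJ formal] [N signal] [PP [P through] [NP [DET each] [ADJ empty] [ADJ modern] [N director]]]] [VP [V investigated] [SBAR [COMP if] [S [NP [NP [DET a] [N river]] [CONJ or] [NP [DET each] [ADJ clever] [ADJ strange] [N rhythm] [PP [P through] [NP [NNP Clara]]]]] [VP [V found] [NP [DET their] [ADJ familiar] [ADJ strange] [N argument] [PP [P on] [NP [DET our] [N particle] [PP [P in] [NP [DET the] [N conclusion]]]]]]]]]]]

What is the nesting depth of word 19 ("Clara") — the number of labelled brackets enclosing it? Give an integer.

Path from the root down to the word: S → VP → SBAR → S → NP → NP → PP → NP → NNP. That is 9 enclosing brackets.

9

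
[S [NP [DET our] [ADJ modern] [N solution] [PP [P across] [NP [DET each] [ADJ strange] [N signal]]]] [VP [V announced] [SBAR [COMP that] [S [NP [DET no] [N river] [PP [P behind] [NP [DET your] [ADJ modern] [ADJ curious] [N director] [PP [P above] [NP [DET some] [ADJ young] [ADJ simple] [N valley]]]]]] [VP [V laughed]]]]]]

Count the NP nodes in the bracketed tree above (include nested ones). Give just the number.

5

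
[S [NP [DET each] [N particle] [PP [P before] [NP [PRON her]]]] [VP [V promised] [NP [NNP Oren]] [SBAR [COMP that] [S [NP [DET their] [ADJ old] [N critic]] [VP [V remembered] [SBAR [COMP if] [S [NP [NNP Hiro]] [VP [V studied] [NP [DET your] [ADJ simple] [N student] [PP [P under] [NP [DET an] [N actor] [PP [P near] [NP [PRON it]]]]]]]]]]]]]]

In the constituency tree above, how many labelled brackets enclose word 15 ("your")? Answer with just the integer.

The word sits inside DET, which is inside NP, inside VP, inside S, inside SBAR, inside VP, inside S, inside SBAR, inside VP, inside S — 10 brackets in all.

10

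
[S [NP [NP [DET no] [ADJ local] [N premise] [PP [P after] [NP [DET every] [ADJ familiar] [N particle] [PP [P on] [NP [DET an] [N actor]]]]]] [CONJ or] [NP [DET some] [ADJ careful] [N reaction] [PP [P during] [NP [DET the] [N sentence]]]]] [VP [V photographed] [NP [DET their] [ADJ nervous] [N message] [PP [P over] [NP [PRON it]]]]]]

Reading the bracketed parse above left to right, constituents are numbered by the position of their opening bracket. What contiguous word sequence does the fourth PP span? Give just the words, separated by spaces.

over it

The PP opening brackets appear, in order, over: "after every familiar particle on an actor"; "on an actor"; "during the sentence"; "over it". The fourth one spans "over it".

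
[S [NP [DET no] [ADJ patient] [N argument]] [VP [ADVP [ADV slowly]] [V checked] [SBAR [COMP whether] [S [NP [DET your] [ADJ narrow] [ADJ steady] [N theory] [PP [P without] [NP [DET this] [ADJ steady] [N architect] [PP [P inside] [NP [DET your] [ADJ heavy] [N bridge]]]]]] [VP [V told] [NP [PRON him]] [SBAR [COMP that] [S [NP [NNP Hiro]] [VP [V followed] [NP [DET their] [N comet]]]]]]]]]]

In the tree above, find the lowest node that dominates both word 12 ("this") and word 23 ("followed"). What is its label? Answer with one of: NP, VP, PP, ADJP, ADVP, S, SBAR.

Word 12 lies under S → VP → SBAR → S → NP → PP → NP → DET; word 23 lies under S → VP → SBAR → S → VP → SBAR → S → VP → V. The lowest shared node is the S.

S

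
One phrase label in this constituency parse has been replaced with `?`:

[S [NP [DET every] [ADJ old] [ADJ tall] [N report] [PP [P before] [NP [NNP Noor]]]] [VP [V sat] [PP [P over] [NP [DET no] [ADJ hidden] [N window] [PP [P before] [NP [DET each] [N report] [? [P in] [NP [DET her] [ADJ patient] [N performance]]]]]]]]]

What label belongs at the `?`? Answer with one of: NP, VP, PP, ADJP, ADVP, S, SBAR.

PP

The `?` node immediately contains: P 'in', NP. That is the internal structure of a prepositional phrase, so the label is PP.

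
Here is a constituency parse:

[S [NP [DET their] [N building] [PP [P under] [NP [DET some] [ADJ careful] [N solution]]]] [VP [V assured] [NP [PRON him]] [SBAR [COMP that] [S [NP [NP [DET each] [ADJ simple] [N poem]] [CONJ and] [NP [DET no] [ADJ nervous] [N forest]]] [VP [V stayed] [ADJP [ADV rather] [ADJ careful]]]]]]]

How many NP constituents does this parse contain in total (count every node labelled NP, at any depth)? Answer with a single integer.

Scanning left to right, an opening `[NP` appears at word positions 1, 4, 8, 10, 10, 14 — 6 in total.

6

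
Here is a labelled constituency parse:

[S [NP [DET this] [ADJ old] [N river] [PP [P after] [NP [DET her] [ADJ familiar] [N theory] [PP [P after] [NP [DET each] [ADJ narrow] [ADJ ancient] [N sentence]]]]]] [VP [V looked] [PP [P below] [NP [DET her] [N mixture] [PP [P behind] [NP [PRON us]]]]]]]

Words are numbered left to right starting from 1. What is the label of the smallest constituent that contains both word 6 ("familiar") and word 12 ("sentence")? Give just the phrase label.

Word 6 lies under S → NP → PP → NP → ADJ; word 12 lies under S → NP → PP → NP → PP → NP → N. The lowest shared node is the NP.

NP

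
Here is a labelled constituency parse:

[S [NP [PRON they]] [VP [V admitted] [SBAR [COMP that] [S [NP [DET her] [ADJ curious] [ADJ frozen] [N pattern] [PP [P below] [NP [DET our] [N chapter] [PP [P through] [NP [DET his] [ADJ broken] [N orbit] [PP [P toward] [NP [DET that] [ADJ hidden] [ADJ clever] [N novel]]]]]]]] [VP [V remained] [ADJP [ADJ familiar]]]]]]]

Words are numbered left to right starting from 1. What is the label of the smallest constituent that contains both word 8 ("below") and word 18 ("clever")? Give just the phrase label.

PP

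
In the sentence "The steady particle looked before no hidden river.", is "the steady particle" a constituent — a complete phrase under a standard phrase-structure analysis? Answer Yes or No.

Yes

"the steady particle" is exactly the noun phrase [NP the steady particle], a complete constituent.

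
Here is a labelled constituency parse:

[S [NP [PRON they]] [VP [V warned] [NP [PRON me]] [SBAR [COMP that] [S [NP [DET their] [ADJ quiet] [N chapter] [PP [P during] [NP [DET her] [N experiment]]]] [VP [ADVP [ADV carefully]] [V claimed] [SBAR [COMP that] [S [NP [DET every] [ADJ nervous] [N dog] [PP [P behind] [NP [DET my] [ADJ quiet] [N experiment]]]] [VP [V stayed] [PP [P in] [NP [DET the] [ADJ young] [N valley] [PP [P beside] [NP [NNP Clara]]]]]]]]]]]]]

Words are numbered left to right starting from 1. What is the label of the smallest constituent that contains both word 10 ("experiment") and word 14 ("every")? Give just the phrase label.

S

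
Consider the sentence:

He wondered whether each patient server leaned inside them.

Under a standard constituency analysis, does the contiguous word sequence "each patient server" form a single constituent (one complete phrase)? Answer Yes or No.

Yes

The sequence corresponds to a single NP node — the noun phrase "each patient server".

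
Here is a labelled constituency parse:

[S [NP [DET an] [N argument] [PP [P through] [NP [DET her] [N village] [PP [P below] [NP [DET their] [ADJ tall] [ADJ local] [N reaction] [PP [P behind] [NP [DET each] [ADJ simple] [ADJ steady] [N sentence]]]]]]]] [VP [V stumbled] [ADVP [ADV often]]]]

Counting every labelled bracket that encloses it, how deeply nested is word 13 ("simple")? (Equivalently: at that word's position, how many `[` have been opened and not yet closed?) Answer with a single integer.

The word sits inside ADJ, which is inside NP, inside PP, inside NP, inside PP, inside NP, inside PP, inside NP, inside S — 9 brackets in all.

9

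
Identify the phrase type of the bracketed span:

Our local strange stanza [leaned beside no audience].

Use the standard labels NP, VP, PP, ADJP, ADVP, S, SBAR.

The span is built around the verb "leaned" — a verb phrase (VP).

VP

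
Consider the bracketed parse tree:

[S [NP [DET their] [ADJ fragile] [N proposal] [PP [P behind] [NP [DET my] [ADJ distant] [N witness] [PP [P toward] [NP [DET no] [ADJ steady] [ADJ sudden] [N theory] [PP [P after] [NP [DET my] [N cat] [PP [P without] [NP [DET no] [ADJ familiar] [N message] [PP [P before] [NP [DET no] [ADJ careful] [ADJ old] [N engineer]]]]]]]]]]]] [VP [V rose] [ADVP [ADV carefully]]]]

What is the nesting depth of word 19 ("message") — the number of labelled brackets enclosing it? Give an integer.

11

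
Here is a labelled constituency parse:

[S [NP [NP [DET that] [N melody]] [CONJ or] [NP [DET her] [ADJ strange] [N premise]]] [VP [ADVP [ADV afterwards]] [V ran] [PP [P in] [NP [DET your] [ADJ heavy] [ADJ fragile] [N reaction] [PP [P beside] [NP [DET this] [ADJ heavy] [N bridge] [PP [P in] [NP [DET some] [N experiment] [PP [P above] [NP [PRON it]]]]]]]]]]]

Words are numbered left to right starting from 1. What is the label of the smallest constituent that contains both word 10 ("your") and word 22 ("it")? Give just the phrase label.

NP

Both words fall inside [NP your heavy fragile reaction beside this heavy bridge in some experiment above it] (words 10–22), and no smaller constituent contains them both. Label: NP.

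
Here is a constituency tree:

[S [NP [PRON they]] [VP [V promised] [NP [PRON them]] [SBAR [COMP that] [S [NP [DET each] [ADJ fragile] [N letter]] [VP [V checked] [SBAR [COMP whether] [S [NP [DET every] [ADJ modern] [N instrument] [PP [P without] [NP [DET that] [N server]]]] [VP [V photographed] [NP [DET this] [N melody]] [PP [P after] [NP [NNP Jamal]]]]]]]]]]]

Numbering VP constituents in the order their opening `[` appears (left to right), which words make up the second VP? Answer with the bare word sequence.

checked whether every modern instrument without that server photographed this melody after Jamal

In left-to-right order the VP constituents are "promised them that each fragile letter checked whether every modern instrument without that server photographed this melody after Jamal"; "checked whether every modern instrument without that server photographed this melody after Jamal"; "photographed this melody after Jamal". Number 2 is "checked whether every modern instrument without that server photographed this melody after Jamal".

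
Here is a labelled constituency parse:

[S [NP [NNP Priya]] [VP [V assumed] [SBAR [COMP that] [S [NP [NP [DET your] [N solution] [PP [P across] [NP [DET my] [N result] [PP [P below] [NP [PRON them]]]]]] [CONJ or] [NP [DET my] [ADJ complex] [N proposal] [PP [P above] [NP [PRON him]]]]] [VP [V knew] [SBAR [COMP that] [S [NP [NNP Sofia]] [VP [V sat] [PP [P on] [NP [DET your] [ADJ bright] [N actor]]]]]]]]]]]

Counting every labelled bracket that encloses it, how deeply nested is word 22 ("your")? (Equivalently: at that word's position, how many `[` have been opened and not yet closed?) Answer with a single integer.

Path from the root down to the word: S → VP → SBAR → S → VP → SBAR → S → VP → PP → NP → DET. That is 11 enclosing brackets.

11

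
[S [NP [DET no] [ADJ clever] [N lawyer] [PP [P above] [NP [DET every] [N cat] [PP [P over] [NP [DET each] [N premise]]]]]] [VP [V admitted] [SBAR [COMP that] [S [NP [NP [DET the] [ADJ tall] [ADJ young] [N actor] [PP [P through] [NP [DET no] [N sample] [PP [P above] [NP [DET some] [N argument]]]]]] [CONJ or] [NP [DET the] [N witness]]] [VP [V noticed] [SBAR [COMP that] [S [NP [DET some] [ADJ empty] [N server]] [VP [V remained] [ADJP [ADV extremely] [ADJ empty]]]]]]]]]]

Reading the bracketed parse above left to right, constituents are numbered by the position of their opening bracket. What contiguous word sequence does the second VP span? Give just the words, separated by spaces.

noticed that some empty server remained extremely empty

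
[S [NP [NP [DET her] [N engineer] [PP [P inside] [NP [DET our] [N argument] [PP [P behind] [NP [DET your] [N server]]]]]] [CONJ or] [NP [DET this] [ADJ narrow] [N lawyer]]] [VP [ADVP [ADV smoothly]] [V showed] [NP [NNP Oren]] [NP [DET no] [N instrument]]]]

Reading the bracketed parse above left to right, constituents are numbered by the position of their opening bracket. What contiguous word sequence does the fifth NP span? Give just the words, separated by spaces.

this narrow lawyer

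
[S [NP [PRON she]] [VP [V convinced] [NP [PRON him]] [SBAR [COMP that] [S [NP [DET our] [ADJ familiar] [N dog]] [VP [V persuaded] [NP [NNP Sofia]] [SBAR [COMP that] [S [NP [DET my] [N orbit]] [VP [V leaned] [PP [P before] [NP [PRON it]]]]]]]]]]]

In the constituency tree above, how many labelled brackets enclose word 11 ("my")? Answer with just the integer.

9

Path from the root down to the word: S → VP → SBAR → S → VP → SBAR → S → NP → DET. That is 9 enclosing brackets.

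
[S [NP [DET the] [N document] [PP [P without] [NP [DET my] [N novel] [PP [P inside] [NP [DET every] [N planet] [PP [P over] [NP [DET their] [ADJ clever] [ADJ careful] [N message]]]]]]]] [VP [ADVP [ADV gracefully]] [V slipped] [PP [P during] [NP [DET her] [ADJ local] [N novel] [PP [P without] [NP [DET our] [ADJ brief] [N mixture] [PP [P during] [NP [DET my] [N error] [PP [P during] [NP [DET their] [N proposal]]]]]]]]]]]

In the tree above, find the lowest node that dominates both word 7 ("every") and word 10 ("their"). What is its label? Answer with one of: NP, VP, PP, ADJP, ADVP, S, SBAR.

The smallest bracket enclosing both words is [NP every planet over their clever careful message], so the label is NP.

NP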